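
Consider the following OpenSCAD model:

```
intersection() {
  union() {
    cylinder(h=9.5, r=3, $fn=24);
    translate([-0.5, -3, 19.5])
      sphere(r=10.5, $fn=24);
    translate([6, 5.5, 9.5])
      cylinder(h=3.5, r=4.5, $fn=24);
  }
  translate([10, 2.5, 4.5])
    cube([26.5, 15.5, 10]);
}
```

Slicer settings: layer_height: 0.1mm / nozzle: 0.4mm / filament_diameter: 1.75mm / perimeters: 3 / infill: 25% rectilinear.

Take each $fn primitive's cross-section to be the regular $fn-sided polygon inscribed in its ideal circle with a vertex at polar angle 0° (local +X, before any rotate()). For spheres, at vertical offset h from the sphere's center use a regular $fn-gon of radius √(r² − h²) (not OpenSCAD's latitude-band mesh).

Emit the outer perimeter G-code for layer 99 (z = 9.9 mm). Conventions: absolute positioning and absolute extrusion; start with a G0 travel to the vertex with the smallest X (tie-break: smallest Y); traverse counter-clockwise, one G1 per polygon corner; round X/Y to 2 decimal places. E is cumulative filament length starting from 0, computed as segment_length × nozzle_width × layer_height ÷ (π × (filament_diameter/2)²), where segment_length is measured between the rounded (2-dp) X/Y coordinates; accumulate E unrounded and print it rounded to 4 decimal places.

G0 X10.00 Y3.50 Z9.90
G1 X10.35 Y4.34 E0.0151
G1 X10.50 Y5.50 E0.0346
G1 X10.35 Y6.66 E0.0540
G1 X10.00 Y7.50 E0.0692
G1 X10.00 Y3.50 E0.1357

At z = 9.9 mm: the cylinder is not intersected at this z (z outside [0, 9.5]); the r=10.5 sphere at (-0.5, -3) slices to a regular 24-gon of circumradius 4.253 (√(r²−h²) with h=9.6 from center); the cylinder at (6, 5.5): section is a regular 24-gon, circumradius r=4.5; Merging all regions: the 2 present regions are separate (no shared area or edge), so areas and boundary lengths simply add and each stays a separate island — 2 connected regions; the cube at (10, 2.5) (footprint 26.5×15.5) is included at this height; Taking the intersection: the 26.5×15.5 cube at (10, 2.5) partially overlaps that combined region; clipping to the common part keeps 1.28 mm² — 1 connected region. The outline is a single polygon with 5 vertices. Extrusion per mm of travel: 0.4 × 0.1 / (π × 0.875²) = 0.016630. Accumulating E over each segment gives final E = 0.1357.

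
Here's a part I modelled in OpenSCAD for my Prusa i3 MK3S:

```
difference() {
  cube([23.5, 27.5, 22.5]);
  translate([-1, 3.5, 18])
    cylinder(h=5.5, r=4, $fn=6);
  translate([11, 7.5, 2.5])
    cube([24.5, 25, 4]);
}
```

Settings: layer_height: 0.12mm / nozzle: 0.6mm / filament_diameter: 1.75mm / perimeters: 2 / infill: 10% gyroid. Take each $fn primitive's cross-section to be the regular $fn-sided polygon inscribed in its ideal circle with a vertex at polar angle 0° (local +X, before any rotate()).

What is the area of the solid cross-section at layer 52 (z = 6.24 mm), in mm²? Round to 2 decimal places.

396.25 mm²

At z = 6.24 mm: the cube is present — its section is the full 23.5×27.5 rectangle (area 646.25 mm²); the cylinder at (-1, 3.5) does not reach this height (z outside [18, 23.5]); the cube at (11, 7.5) (footprint 24.5×25) is included at this height (area 612.50 mm²); After the difference (first − rest): starting from the 23.5×27.5 cube (646.25 mm²), the 24.5×25 cube at (11, 7.5) partially overlaps it — only the 250.00 mm² overlap (of its 612.50 mm²) is removed, clipping the outline — area = 396.25 mm². Overall, the cross-section is a single solid region. Net area = 396.25 mm².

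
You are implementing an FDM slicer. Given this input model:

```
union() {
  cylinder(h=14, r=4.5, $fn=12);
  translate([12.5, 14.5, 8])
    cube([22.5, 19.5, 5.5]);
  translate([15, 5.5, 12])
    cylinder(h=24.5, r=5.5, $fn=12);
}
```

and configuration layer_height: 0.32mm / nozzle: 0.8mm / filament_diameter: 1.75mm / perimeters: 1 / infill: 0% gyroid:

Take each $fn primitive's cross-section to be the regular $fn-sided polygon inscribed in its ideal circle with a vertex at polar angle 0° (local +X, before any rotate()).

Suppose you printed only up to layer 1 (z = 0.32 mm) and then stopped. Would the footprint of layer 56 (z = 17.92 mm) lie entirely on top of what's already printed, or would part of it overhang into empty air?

Compare the two slices. At z = 0.32: the r=4.5 cylinder gives a regular 12-gon of circumradius 4.5 (constant along its height) (area = (12/2)·4.500²·sin(360°/12) = 60.75 mm²); the cube at (12.5, 14.5) is not intersected at this z (z outside [8, 13.5]); the cylinder at (15, 5.5) is not intersected at this z (z outside [12, 36.5]); Merging all regions: only the r=4.5 cylinder is present, so the union is just that shape — area = 60.75 mm². At z = 17.92: the cylinder is not intersected at this z (z outside [0, 14]); the cube at (12.5, 14.5) does not reach this height (z outside [8, 13.5]); the r=5.5 cylinder at (15, 5.5) contributes a regular 12-gon of circumradius 5.5 (area = (12/2)·5.500²·sin(360°/12) = 90.75 mm²); Combining (union): only the r=5.5 cylinder at (15, 5.5) is present, so the union is just that shape — area = 90.75 mm². Checking containment: at z = 17.92 the cross-section extends beyond the z = 0.32 cross-section by about 90.75 mm².

part overhangs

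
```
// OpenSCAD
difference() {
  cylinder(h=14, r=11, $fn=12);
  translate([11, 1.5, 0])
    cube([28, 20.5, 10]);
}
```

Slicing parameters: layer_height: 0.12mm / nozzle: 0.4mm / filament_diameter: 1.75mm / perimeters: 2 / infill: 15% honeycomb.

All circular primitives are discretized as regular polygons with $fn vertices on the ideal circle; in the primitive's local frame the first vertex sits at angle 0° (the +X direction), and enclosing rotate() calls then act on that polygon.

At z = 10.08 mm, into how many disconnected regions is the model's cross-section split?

1

At z = 10.08 mm: the r=11 cylinder contributes a regular 12-gon of circumradius 11; the cube at (11, 1.5) is not intersected at this z (z outside [0, 10]); Taking the first minus the rest: none of the subtracted shapes is present at this height, so the r=11 cylinder is unchanged — 1 connected region. The result has 1 disconnected region.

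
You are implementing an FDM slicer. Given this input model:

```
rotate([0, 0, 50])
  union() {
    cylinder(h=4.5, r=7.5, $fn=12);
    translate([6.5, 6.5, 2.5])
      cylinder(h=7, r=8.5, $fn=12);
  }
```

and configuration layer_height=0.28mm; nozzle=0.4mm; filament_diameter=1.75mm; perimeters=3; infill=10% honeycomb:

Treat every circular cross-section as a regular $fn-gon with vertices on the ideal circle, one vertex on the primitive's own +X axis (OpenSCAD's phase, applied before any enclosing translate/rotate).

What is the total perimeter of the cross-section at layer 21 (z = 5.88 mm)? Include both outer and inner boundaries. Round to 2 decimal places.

At z = 5.88 mm: the cylinder does not reach this height (z outside [0, 4.5]); the cylinder at (6.5, 6.5): section is a regular 12-gon, circumradius r=8.5 (perimeter = 2·12·8.500·sin(180°/12) = 52.80 mm); Merging all regions: only the r=8.5 cylinder at (6.5, 6.5) is present, so the union is just that shape — boundary = 52.80 mm; (whole slice rotated 50° about Z — lengths, areas and connectivity unchanged). Overall, the cross-section is a single solid region. Total boundary length (outer) = 52.80 mm.

52.80 mm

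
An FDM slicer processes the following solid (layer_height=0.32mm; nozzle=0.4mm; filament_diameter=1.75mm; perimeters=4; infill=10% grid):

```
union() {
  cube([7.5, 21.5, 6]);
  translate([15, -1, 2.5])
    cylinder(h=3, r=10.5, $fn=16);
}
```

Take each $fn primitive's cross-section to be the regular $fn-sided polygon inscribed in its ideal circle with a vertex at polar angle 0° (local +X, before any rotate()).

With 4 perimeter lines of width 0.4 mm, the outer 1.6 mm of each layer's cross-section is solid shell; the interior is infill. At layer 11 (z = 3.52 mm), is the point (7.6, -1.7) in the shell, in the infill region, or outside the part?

infill

At z = 3.52 mm: the cube (footprint 7.5×21.5) is included at this height; the r=10.5 cylinder at (15, -1) contributes a regular 16-gon of circumradius 10.5; Taking the union: the regions partially overlap (shared area 11.17 mm²), so overlapping operands fuse into one piece — 1 connected region. Overall, the cross-section is a single solid region. The nearest boundary edge runs (5.30, -5.02)→(4.50, -1.00); distance from the point to it = 2.90 mm. The point is inside the cross-section and 2.90 mm from the nearest boundary — more than the 1.6 mm shell width (4 × 0.4), so it's in the infill interior.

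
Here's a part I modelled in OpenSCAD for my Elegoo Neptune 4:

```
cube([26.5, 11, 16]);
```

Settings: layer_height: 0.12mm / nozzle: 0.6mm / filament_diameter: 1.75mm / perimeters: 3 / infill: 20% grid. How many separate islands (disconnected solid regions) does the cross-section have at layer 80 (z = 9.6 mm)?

At z = 9.6 mm: the cube is present — its section is the full 26.5×11 rectangle. Overall, the cross-section is a single solid region. Island count = 1.

1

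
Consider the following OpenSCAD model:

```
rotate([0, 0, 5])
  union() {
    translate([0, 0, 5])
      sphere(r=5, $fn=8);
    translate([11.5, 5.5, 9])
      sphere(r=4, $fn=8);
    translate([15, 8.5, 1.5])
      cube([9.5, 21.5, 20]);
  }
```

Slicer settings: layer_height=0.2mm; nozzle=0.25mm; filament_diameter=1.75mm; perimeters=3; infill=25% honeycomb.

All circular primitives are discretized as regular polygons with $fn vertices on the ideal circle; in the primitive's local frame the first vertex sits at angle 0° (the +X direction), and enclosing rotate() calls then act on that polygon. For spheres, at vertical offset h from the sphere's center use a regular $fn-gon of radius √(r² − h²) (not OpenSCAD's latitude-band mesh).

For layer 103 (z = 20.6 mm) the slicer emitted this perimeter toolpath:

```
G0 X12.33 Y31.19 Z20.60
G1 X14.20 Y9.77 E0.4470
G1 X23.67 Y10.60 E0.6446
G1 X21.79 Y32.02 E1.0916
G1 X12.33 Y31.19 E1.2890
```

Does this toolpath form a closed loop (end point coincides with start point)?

yes

Start point (G0): (12.33, 31.19). End point (last G1): the path returns to the start — closed.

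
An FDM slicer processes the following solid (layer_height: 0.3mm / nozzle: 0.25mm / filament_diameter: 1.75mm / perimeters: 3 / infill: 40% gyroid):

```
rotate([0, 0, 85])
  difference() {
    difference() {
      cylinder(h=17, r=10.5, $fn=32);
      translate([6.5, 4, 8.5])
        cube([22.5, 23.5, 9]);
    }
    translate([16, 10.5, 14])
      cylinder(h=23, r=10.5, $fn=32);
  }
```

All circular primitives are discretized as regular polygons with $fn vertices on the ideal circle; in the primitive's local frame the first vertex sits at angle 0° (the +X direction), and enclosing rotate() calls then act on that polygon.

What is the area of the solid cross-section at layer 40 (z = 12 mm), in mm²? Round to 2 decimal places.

At z = 12 mm: the r=10.5 cylinder gives a regular 32-gon of circumradius 10.5 (constant along its height) (area = (32/2)·10.500²·sin(360°/32) = 344.14 mm²); the cube at (6.5, 4) (footprint 22.5×23.5) is included at this height (area 528.75 mm²); After the difference (first − rest): starting from the r=10.5 cylinder (344.14 mm²), the 22.5×23.5 cube at (6.5, 4) partially overlaps it — only the 7.85 mm² overlap (of its 528.75 mm²) is removed, clipping the outline — area = 336.29 mm²; the cylinder at (16, 10.5) does not reach this height (z outside [14, 37]); Subtracting the remaining from the first: none of the subtracted shapes is present at this height, so the result so far is unchanged — area = 336.29 mm²; (whole slice rotated 85° about Z — lengths, areas and connectivity unchanged). Overall, the cross-section is a single solid region. Net area = 336.29 mm².

336.29 mm²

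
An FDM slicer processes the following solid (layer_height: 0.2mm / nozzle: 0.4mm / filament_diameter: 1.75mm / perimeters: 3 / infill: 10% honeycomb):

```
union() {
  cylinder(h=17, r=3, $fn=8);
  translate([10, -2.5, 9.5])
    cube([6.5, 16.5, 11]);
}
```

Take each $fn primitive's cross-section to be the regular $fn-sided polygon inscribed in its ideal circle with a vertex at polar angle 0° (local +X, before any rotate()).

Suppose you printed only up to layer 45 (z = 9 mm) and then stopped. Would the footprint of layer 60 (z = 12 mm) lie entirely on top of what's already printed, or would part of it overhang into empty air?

part overhangs

Compare the two slices. At z = 9: the r=3 cylinder gives a regular 8-gon of circumradius 3 (constant along its height) (area = (8/2)·3.000²·sin(360°/8) = 25.46 mm²); the cube at (10, -2.5) does not reach this height (z outside [9.5, 20.5]); Combining (union): only the r=3 cylinder is present, so the union is just that shape — area = 25.46 mm². At z = 12: the r=3 cylinder contributes a regular 8-gon of circumradius 3 (area = (8/2)·3.000²·sin(360°/8) = 25.46 mm²); the cube at (10, -2.5) (footprint 6.5×16.5) is included at this height (area 107.25 mm²); Merging all regions: the 2 present regions are separate (no shared area or edge), so areas and boundary lengths simply add and each stays a separate island — area = 132.71 mm². Checking containment: at z = 12 the cross-section extends beyond the z = 9 cross-section by about 107.25 mm².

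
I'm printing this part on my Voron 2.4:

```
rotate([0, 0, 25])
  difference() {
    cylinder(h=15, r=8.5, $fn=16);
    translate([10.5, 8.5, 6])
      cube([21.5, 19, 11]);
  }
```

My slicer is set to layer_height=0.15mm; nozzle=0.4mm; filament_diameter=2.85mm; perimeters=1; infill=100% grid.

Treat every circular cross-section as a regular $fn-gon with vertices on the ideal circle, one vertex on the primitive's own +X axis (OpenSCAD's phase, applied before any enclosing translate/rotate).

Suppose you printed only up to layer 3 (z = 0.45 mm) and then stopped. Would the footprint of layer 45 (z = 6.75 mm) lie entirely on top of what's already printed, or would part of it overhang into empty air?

entirely on top

Compare the two slices. At z = 0.45: the r=8.5 cylinder contributes a regular 16-gon of circumradius 8.5 (area = (16/2)·8.500²·sin(360°/16) = 221.19 mm²); the cube at (10.5, 8.5) does not reach this height (z outside [6, 17]); Subtracting the remaining from the first: none of the subtracted shapes is present at this height, so the r=8.5 cylinder is unchanged — area = 221.19 mm²; (rotated 25° about Z; rotation is an isometry so areas/perimeters/island counts are preserved). At z = 6.75: the r=8.5 cylinder contributes a regular 16-gon of circumradius 8.5 (area = (16/2)·8.500²·sin(360°/16) = 221.19 mm²); the 21.5×19 cube at (10.5, 8.5) contributes its full rectangle (area 408.50 mm²); Subtracting the remaining from the first: starting from the r=8.5 cylinder (221.19 mm²), the 21.5×19 cube at (10.5, 8.5) misses the remaining region (no effect) — area = 221.19 mm²; (whole slice rotated 25° about Z — lengths, areas and connectivity unchanged). Checking containment: the cross-section at z = 6.75 is a subset of the cross-section at z = 0.45.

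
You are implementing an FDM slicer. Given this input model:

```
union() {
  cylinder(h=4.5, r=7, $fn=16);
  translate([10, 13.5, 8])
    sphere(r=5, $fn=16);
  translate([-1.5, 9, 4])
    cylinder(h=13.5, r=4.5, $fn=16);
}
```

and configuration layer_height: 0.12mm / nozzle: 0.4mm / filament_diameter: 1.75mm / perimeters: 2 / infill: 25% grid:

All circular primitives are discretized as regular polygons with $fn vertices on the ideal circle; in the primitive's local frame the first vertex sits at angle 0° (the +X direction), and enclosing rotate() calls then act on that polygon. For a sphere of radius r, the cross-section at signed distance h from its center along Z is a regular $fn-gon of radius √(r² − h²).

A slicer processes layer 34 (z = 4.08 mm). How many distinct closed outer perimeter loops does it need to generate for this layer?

2

At z = 4.08 mm: the r=7 cylinder contributes a regular 16-gon of circumradius 7; the r=5 sphere at (10, 13.5) contributes a regular 16-gon of circumradius √(5²−3.92²) = 3.104; the r=4.5 cylinder at (-1.5, 9) gives a regular 16-gon of circumradius 4.5 (constant along its height); Combining (union): the regions partially overlap (shared area 9.88 mm²), so overlapping operands fuse into one piece — 2 connected regions. The result has 2 disconnected regions.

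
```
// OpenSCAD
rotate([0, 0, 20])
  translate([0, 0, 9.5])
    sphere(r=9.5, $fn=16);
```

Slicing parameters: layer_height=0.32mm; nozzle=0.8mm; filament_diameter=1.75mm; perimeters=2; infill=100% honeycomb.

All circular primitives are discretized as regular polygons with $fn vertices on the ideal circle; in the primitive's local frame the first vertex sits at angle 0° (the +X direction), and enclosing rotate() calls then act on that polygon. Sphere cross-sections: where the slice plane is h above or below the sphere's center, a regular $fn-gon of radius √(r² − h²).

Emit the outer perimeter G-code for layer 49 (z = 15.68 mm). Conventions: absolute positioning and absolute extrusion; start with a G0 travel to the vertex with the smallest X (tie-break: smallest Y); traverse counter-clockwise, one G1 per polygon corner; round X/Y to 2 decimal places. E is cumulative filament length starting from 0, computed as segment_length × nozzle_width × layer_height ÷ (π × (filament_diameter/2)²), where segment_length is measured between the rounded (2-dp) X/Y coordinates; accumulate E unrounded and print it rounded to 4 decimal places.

G0 X-7.21 Y0.31 Z15.68
G1 X-6.78 Y-2.47 E0.2994
G1 X-5.32 Y-4.87 E0.5984
G1 X-3.05 Y-6.54 E0.8983
G1 X-0.31 Y-7.21 E1.1985
G1 X2.47 Y-6.78 E1.4979
G1 X4.87 Y-5.32 E1.7969
G1 X6.54 Y-3.05 E2.0969
G1 X7.21 Y-0.31 E2.3971
G1 X6.78 Y2.47 E2.6965
G1 X5.32 Y4.87 E2.9955
G1 X3.05 Y6.54 E3.2954
G1 X0.31 Y7.21 E3.5956
G1 X-2.47 Y6.78 E3.8950
G1 X-4.87 Y5.32 E4.1940
G1 X-6.54 Y3.05 E4.4940
G1 X-7.21 Y0.31 E4.7942

At z = 15.68 mm: the r=9.5 sphere contributes a regular 16-gon of circumradius √(9.5²−6.18²) = 7.215; (whole slice rotated 20° about Z — lengths, areas and connectivity unchanged). The outline is a single polygon with 16 vertices. Extrusion per mm of travel: 0.8 × 0.32 / (π × 0.875²) = 0.106432. Accumulating E over each segment gives final E = 4.7942.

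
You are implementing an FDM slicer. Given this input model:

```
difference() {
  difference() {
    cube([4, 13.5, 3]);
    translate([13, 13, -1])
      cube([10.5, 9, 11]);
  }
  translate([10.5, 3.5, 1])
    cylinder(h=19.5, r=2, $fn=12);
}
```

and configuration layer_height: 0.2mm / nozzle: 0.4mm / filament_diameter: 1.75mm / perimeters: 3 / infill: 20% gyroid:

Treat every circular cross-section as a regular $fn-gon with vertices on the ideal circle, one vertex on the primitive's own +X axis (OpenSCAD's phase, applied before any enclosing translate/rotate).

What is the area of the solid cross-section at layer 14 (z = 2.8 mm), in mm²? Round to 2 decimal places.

At z = 2.8 mm: the cube is present — its section is the full 4×13.5 rectangle (area 54.00 mm²); the cube at (13, 13) is present — its section is the full 10.5×9 rectangle (area 94.50 mm²); Subtracting the remaining from the first: starting from the 4×13.5 cube (54.00 mm²), the 10.5×9 cube at (13, 13) misses the remaining region (no effect) — area = 54.00 mm²; the cylinder at (10.5, 3.5): section is a regular 12-gon, circumradius r=2 (area = (12/2)·2.000²·sin(360°/12) = 12.00 mm²); Subtracting the remaining from the first: starting from the result so far (54.00 mm²), the r=2 cylinder at (10.5, 3.5) misses the remaining region (no effect) — area = 54.00 mm². Overall, the cross-section is a single solid region. Net area = 54.00 mm².

54.00 mm²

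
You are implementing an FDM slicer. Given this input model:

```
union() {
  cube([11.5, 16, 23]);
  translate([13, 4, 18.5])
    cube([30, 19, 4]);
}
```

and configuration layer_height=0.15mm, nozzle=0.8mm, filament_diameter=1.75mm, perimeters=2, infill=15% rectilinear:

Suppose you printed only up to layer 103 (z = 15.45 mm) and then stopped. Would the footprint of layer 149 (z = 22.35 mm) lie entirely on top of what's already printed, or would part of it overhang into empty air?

part overhangs

Compare the two slices. At z = 15.45: the cube is present — its section is the full 11.5×16 rectangle (area 184.00 mm²); the cube at (13, 4) does not reach this height (z outside [18.5, 22.5]); Merging all regions: only the 11.5×16 cube is present, so the union is just that shape — area = 184.00 mm². At z = 22.35: the 11.5×16 cube contributes its full rectangle (area 184.00 mm²); the cube at (13, 4) is present — its section is the full 30×19 rectangle (area 570.00 mm²); Combining (union): the 2 present regions are separate (no shared area or edge), so areas and boundary lengths simply add and each stays a separate island — area = 754.00 mm². Checking containment: at z = 22.35 the cross-section extends beyond the z = 15.45 cross-section by about 570.00 mm².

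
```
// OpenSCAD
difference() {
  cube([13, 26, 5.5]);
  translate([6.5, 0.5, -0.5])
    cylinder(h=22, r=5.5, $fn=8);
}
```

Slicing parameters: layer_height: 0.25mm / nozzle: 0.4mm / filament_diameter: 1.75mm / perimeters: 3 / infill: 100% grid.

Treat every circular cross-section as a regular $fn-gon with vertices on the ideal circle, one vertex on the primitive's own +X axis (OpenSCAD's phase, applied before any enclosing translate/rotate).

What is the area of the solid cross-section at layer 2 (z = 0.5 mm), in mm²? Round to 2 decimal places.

289.82 mm²

At z = 0.5 mm: the cube is present — its section is the full 13×26 rectangle (area 338.00 mm²); the cylinder at (6.5, 0.5): section is a regular 8-gon, circumradius r=5.5 (area = (8/2)·5.500²·sin(360°/8) = 85.56 mm²); Subtracting the remaining from the first: starting from the 13×26 cube (338.00 mm²), the r=5.5 cylinder at (6.5, 0.5) partially overlaps it — only the 48.18 mm² overlap (of its 85.56 mm²) is removed, clipping the outline — area = 289.82 mm². Overall, the cross-section is a single solid region. Net area = 289.82 mm².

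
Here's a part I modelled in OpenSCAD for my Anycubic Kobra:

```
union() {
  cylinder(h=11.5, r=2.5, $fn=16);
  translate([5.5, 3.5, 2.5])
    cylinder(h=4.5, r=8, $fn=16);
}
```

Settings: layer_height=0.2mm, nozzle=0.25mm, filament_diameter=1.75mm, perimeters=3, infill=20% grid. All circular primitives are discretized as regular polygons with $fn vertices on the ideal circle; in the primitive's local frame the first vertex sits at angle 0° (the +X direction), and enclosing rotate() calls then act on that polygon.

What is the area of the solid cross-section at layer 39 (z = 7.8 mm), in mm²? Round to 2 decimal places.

At z = 7.8 mm: the cylinder: section is a regular 16-gon, circumradius r=2.5 (area = (16/2)·2.500²·sin(360°/16) = 19.13 mm²); the cylinder at (5.5, 3.5) is not intersected at this z (z outside [2.5, 7]); Merging all regions: only the r=2.5 cylinder is present, so the union is just that shape — area = 19.13 mm². Overall, the cross-section is a single solid region. Net area = 19.13 mm².

19.13 mm²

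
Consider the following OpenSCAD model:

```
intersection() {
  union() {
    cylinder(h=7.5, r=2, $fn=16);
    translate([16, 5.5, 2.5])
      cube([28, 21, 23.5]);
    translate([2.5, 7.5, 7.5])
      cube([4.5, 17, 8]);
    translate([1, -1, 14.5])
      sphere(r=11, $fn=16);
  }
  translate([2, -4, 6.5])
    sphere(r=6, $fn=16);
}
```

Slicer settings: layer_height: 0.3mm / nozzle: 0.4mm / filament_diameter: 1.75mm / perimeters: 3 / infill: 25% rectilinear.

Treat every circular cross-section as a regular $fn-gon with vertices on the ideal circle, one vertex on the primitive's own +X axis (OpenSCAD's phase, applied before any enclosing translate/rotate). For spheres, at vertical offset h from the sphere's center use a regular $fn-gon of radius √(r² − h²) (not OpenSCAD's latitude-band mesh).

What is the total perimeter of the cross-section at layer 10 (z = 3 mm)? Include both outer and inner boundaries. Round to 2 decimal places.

At z = 3 mm: the cylinder: section is a regular 16-gon, circumradius r=2 (perimeter = 2·16·2.000·sin(180°/16) = 12.49 mm); the cube at (16, 5.5) is present — its section is the full 28×21 rectangle (perimeter 98.00 mm); the cube at (2.5, 7.5) is not intersected at this z (z outside [7.5, 15.5]); the sphere at (1, -1) is absent (|z−center|=11.500 > r=11); Merging all regions: the 2 present regions are separate (no shared area or edge), so areas and boundary lengths simply add and each stays a separate island — boundary = 110.49 mm; the r=6 sphere at (2, -4) slices to a regular 16-gon of circumradius 4.873 (√(r²−h²) with h=3.5 from center) (perimeter = 2·16·4.873·sin(180°/16) = 30.42 mm); After intersecting: the r=6 sphere at (2, -4) partially overlaps the result so far; clipping to the common part keeps 6.91 mm² — boundary = 10.18 mm. Overall, the cross-section is a single solid region. Total boundary length (outer) = 10.18 mm.

10.18 mm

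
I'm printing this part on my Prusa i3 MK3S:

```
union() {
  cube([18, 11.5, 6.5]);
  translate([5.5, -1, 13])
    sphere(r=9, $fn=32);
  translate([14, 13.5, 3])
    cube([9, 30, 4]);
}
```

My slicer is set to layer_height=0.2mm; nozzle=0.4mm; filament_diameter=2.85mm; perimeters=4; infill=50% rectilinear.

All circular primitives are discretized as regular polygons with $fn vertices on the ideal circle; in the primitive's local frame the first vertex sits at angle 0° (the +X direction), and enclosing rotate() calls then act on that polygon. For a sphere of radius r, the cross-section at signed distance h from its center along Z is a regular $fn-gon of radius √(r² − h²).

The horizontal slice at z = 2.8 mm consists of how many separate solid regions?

1

At z = 2.8 mm: the cube (footprint 18×11.5) is included at this height; the sphere at (5.5, -1) does not reach this height (|z−center|=10.200 > r=9); the cube at (14, 13.5) is absent (z outside [3, 7]); Taking the union: only the 18×11.5 cube is present, so the union is just that shape — 1 connected region. The result has 1 disconnected region.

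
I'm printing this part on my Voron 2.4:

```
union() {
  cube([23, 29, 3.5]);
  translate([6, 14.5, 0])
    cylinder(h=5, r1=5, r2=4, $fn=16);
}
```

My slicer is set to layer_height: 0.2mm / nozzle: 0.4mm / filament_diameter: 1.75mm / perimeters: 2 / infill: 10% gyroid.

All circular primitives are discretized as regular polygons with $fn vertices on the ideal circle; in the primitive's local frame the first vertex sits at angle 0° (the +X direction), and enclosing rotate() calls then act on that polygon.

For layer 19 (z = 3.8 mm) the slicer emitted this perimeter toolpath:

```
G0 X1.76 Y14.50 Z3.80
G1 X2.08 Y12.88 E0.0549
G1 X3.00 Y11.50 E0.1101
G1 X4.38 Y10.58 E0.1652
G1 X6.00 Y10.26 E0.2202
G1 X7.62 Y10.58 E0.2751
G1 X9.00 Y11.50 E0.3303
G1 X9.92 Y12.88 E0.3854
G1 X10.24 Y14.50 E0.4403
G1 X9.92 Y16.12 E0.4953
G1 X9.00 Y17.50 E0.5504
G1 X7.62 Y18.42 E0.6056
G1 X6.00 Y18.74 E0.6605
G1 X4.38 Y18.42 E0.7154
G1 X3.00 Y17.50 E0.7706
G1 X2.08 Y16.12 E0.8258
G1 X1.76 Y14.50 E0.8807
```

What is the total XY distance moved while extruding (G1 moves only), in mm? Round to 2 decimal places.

26.48 mm

Sum the Euclidean lengths of each G1 segment: total = 26.48 mm.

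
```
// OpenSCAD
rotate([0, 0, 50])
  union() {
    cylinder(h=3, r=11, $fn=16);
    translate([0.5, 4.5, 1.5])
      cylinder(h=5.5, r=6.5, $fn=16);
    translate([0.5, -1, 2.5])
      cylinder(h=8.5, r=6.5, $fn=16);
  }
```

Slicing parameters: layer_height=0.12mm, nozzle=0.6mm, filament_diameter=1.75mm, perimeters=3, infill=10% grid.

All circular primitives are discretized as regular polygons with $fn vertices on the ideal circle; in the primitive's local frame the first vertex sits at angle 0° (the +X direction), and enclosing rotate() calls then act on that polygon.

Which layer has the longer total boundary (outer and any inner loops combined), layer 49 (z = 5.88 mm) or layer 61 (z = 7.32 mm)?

Layer 49 (z = 5.88): the cylinder does not reach this height (z outside [0, 3]); the r=6.5 cylinder at (0.5, 4.5) gives a regular 16-gon of circumradius 6.5 (constant along its height) (perimeter = 2·16·6.500·sin(180°/16) = 40.58 mm); the r=6.5 cylinder at (0.5, -1) gives a regular 16-gon of circumradius 6.5 (constant along its height) (perimeter = 2·16·6.500·sin(180°/16) = 40.58 mm); Merging all regions: the regions partially overlap (shared area 60.92 mm²), so the edge portions inside another operand are dropped and the merged outline is re-measured after clipping — boundary = 51.99 mm; (rotated 50° about Z; rotation is an isometry so areas/perimeters/island counts are preserved). So its perimeter = 51.99 mm. Layer 61 (z = 7.32): the cylinder is not intersected at this z (z outside [0, 3]); the cylinder at (0.5, 4.5) does not reach this height (z outside [1.5, 7]); the cylinder at (0.5, -1): section is a regular 16-gon, circumradius r=6.5 (perimeter = 2·16·6.500·sin(180°/16) = 40.58 mm); Merging all regions: only the r=6.5 cylinder at (0.5, -1) is present, so the union is just that shape — boundary = 40.58 mm; (rotated 50° about Z; rotation is an isometry so areas/perimeters/island counts are preserved). So its perimeter = 40.58 mm. Layer 49 is larger (51.99 vs 40.58 mm).

layer 49 (z = 5.88 mm)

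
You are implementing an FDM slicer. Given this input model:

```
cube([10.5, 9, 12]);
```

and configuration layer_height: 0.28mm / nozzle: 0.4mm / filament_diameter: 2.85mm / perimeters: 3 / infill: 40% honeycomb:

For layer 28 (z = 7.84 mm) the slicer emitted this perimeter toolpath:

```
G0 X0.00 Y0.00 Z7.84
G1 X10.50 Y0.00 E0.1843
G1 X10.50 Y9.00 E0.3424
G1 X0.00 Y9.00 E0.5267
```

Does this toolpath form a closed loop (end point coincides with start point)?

no

Start point (G0): (0.00, 0.00). End point (last G1): the path does not return to the start — open.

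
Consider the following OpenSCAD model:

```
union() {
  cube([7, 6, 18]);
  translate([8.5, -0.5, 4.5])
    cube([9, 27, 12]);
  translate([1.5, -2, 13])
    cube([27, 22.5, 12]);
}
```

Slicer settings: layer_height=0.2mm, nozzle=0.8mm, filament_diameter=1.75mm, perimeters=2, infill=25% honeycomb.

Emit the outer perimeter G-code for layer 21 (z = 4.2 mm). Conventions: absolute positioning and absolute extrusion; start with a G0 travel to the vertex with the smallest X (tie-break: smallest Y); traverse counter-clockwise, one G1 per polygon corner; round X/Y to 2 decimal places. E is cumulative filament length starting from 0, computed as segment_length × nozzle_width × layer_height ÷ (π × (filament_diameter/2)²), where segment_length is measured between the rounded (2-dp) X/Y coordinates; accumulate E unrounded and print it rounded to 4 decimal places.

G0 X0.00 Y0.00 Z4.20
G1 X7.00 Y0.00 E0.4656
G1 X7.00 Y6.00 E0.8648
G1 X0.00 Y6.00 E1.3304
G1 X0.00 Y0.00 E1.7295

At z = 4.2 mm: the 7×6 cube contributes its full rectangle; the cube at (8.5, -0.5) is not intersected at this z (z outside [4.5, 16.5]); the cube at (1.5, -2) is absent (z outside [13, 25]); Combining (union): only the 7×6 cube is present, so the union is just that shape — 1 connected region. The outline is a single polygon with 4 vertices. Extrusion per mm of travel: 0.8 × 0.2 / (π × 0.875²) = 0.066520. Accumulating E over each segment gives final E = 1.7295.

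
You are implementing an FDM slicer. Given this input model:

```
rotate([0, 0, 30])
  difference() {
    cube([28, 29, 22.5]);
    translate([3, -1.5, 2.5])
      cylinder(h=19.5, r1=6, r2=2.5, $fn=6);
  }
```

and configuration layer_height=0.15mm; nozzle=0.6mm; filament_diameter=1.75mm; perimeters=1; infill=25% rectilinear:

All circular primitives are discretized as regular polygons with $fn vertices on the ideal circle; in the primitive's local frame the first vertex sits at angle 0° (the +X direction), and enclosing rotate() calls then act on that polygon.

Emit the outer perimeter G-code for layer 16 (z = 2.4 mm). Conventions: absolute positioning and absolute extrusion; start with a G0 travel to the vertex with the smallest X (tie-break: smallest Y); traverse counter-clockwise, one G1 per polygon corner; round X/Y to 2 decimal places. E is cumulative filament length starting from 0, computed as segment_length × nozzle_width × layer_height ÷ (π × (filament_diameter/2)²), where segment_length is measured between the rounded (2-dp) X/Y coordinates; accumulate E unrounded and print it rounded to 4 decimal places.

G0 X-14.50 Y25.11 Z2.40
G1 X0.00 Y0.00 E1.0850
G1 X24.25 Y14.00 E2.1327
G1 X9.75 Y39.11 E3.2177
G1 X-14.50 Y25.11 E4.2654

At z = 2.4 mm: the cube is present — its section is the full 28×29 rectangle; the cone at (3, -1.5) does not reach this height (z outside [2.5, 22]); After the difference (first − rest): none of the subtracted shapes is present at this height, so the 28×29 cube is unchanged — 1 connected region; (whole slice rotated 30° about Z — lengths, areas and connectivity unchanged). The outline is a single polygon with 4 vertices. Extrusion per mm of travel: 0.6 × 0.15 / (π × 0.875²) = 0.037418. Accumulating E over each segment gives final E = 4.2654.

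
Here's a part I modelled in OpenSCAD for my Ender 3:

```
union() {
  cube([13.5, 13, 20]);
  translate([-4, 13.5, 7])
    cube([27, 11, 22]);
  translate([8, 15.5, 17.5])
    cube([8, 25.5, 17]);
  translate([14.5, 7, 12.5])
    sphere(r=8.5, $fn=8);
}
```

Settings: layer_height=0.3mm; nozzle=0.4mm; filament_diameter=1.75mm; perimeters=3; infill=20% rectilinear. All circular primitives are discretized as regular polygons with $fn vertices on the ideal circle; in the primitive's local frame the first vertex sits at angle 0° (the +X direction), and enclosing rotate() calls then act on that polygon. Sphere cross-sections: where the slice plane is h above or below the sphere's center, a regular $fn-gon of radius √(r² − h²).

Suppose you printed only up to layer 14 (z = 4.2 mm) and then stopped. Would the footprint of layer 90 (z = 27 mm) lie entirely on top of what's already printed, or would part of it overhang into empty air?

Compare the two slices. At z = 4.2: the cube is present — its section is the full 13.5×13 rectangle (area 175.50 mm²); the cube at (-4, 13.5) is not intersected at this z (z outside [7, 29]); the cube at (8, 15.5) is not intersected at this z (z outside [17.5, 34.5]); the sphere at (14.5, 7): section is a regular 8-gon, circumradius = √(r²−h²) = √(8.5²−8.3²) = 1.833 (area = (8/2)·1.833²·sin(360°/8) = 9.50 mm²); Combining (union): the regions partially overlap — summed areas 185.00 mm² minus the doubly-counted overlap 1.50 mm² gives 183.50 mm² — area = 183.50 mm². At z = 27: the cube does not reach this height (z outside [0, 20]); the cube at (-4, 13.5) (footprint 27×11) is included at this height (area 297.00 mm²); the cube at (8, 15.5) is present — its section is the full 8×25.5 rectangle (area 204.00 mm²); the sphere at (14.5, 7) does not reach this height (|z−center|=14.500 > r=8.5); Combining (union): the regions partially overlap — summed areas 501.00 mm² minus the doubly-counted overlap 72.00 mm² gives 429.00 mm² — area = 429.00 mm². Checking containment: at z = 27 the cross-section extends beyond the z = 4.2 cross-section by about 429.00 mm².

part overhangs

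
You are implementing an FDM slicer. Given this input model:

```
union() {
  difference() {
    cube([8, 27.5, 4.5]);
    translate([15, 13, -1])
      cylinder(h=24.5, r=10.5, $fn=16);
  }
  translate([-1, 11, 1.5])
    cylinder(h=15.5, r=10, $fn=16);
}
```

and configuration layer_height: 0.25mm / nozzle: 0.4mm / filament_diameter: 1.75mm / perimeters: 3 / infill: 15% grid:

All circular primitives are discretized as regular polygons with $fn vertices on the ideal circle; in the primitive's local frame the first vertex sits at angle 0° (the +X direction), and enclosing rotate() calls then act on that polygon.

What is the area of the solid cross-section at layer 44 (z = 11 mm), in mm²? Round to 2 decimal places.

At z = 11 mm: the cube is absent (z outside [0, 4.5]); the cylinder at (15, 13): section is a regular 16-gon, circumradius r=10.5 (area = (16/2)·10.500²·sin(360°/16) = 337.53 mm²); Taking the first minus the rest: the first operand is absent here, so nothing remains; the r=10 cylinder at (-1, 11) gives a regular 16-gon of circumradius 10 (constant along its height) (area = (16/2)·10.000²·sin(360°/16) = 306.15 mm²); Combining (union): only the r=10 cylinder at (-1, 11) is present, so the union is just that shape — area = 306.15 mm². Overall, the cross-section is a single solid region. Net area = 306.15 mm².

306.15 mm²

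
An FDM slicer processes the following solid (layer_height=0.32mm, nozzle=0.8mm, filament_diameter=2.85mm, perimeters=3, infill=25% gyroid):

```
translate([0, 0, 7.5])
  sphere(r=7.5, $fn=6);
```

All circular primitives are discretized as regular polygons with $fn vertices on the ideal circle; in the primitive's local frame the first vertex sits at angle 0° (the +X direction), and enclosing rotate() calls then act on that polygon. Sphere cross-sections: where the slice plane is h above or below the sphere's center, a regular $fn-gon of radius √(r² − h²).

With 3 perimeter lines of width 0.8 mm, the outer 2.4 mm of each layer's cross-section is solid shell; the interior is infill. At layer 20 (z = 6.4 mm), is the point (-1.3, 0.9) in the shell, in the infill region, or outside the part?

At z = 6.4 mm: the r=7.5 sphere slices to a regular 6-gon of circumradius 7.419 (√(r²−h²) with h=1.1 from center). Overall, the cross-section is a single solid region. The nearest boundary edge runs (-3.71, 6.42)→(-7.42, 0.00); distance from the point to it = 4.85 mm. The point is inside the cross-section and 4.85 mm from the nearest boundary — more than the 2.4 mm shell width (3 × 0.8), so it's in the infill interior.

infill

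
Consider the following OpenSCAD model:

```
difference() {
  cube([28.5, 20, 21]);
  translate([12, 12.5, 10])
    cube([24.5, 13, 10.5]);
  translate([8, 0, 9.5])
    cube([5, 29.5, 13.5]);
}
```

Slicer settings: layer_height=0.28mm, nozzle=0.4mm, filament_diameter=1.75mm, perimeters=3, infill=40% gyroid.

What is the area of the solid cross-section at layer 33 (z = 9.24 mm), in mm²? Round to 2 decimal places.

570.00 mm²

At z = 9.24 mm: the cube (footprint 28.5×20) is included at this height (area 570.00 mm²); the cube at (12, 12.5) does not reach this height (z outside [10, 20.5]); the cube at (8, 0) is absent (z outside [9.5, 23]); Taking the first minus the rest: none of the subtracted shapes is present at this height, so the 28.5×20 cube is unchanged — area = 570.00 mm². Overall, the cross-section is a single solid region. Net area = 570.00 mm².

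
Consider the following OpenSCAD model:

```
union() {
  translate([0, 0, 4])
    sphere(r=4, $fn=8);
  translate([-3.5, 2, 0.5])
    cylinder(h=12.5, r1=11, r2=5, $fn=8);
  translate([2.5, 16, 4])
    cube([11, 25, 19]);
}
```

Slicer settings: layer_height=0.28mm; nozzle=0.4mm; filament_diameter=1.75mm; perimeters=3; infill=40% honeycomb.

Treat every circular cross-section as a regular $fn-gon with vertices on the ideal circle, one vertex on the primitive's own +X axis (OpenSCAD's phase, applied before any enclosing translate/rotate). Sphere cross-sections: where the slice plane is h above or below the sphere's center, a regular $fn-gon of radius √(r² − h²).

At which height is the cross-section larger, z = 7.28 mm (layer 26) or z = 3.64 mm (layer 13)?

layer 26 (z = 7.28 mm)

Layer 26 (z = 7.28): the sphere: section is a regular 8-gon, circumradius = √(r²−h²) = √(4²−3.28²) = 2.289 (area = (8/2)·2.289²·sin(360°/8) = 14.83 mm²); the cone at (-3.5, 2): at t=0.542 of its height the radius interpolates to r₁+(r₂−r₁)t = 7.746, giving a regular 8-gon of that circumradius (area = (8/2)·7.746²·sin(360°/8) = 169.69 mm²); the cube at (2.5, 16) is present — its section is the full 11×25 rectangle (area 275.00 mm²); Taking the union: the regions partially overlap — summed areas 459.52 mm² minus the doubly-counted overlap 14.83 mm² gives 444.69 mm² — area = 444.69 mm². So its area = 444.69 mm². Layer 13 (z = 3.64): the r=4 sphere slices to a regular 8-gon of circumradius 3.984 (√(r²−h²) with h=0.36 from center) (area = (8/2)·3.984²·sin(360°/8) = 44.89 mm²); the cone at (-3.5, 2) contributes a regular 8-gon of circumradius 9.493 (interpolated between r1=11 and r2=5 at t=0.251) (area = (8/2)·9.493²·sin(360°/8) = 254.88 mm²); the cube at (2.5, 16) is not intersected at this z (z outside [4, 23]); Merging all regions: the r=4 sphere lies entirely inside the cone at (-3.5, 2), so the union is just the cone at (-3.5, 2) — area = 254.88 mm². So its area = 254.88 mm². Layer 26 is larger (444.69 vs 254.88 mm²).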